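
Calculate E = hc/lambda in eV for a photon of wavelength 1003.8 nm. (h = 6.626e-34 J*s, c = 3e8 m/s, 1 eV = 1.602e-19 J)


E = hc/lambda = 6.626e-34 * 3e8 / 1.004e-06 = 1.980e-19 J = 1.2361 eV

1.2361 eV


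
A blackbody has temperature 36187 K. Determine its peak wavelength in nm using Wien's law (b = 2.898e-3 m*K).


lam_max = b / T = 2.898e-3 / 36187 = 8.008e-08 m = 80.084 nm

80.084 nm


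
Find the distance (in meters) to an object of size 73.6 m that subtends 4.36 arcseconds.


D = size / theta_rad, theta_rad = 4.36 * pi/(180*3600) = 2.114e-05, D = 3.482e+06

3.482e+06 m


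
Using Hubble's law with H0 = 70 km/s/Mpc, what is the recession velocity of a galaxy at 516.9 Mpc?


v = H0 * d = 70 * 516.9 = 36183.0

36183.0 km/s


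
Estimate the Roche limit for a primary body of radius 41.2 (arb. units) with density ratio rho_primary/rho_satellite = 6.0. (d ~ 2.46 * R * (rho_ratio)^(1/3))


d_Roche = 2.46 * 41.2 * 6.0^(1/3) = 184.1688

184.1688


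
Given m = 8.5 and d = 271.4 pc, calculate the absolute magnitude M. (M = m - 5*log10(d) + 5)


M = m - 5*log10(d) + 5 = 8.5 - 5*log10(271.4) + 5 = 1.332

1.332


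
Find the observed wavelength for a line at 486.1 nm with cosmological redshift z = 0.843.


lam_obs = lam_emit * (1 + z) = 486.1 * (1 + 0.843) = 895.8823

895.8823 nm


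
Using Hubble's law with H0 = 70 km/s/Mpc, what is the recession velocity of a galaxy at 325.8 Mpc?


v = H0 * d = 70 * 325.8 = 22806.0

22806.0 km/s


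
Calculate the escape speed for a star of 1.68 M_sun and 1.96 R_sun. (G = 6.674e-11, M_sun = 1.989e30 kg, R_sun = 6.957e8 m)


M = 1.68 * 1.989e30 kg = 3.34152e+30 kg; R = 1.96 * 6.957e8 m = 1.363572e+09 m. v_esc = sqrt(2GM/R) = sqrt(2 * 6.674e-11 * 3.34152e+30 / 1.363572e+09) = 571927.6512

571927.6512 m/s


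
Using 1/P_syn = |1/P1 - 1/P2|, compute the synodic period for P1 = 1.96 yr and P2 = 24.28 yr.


1/P_syn = |1/P1 - 1/P2| = |1/1.96 - 1/24.28| => P_syn = 2.1321

2.1321 years


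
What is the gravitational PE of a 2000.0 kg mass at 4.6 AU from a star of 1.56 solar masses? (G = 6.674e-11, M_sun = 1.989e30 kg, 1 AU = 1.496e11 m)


M = 1.56 * 1.989e30 kg = 3.10284e+30 kg; r = 4.6 AU * 1.496e11 m/AU = 6.8816e+11 m. U = -GM*m/r = -(6.674e-11 * 3.10284e+30 * 2000.0) / 6.8816e+11 = -6.018e+11

-6.018e+11 J


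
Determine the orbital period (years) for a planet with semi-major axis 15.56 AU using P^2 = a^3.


P = a^(3/2) = 15.56^1.5 = 61.3782

61.3782 years


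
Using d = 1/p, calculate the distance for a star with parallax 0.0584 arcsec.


d = 1/p = 1/0.0584 = 17.1233

17.1233 pc


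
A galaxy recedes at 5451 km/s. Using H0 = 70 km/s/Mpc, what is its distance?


d = v / H0 = 5451 / 70 = 77.8714

77.8714 Mpc


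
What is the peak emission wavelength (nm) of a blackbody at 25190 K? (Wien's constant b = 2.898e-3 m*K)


lam_max = b / T = 2.898e-3 / 25190 = 1.150e-07 m = 115.0457 nm

115.0457 nm


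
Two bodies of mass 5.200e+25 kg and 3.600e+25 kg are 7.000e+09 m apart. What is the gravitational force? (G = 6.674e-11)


F = G*m1*m2/r^2 = 6.674e-11 * 5.200e+25 * 3.600e+25 / (7.000e+09)^2 = 6.674e-11 * 1.872e+51 / 4.900e+19 = 2.550e+21

2.550e+21 N


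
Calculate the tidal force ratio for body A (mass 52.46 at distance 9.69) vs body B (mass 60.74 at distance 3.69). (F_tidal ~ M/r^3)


Ratio = (M1/r1^3) / (M2/r2^3) = (52.46/9.69^3) / (60.74/3.69^3) = 0.0477

0.0477


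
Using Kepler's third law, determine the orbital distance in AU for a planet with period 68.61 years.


a = P^(2/3) = 68.61^(2/3) = 16.7594

16.7594 AU


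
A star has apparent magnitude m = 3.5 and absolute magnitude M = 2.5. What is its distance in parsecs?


d = 10^((m - M + 5)/5) = 10^((3.5 - 2.5 + 5)/5) = 15.8489

15.8489 pc


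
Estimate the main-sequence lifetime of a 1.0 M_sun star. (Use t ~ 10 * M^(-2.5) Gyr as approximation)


t = 10 * M^(-2.5) = 10 * 1.0^(-2.5) = 10.0

10.0 Gyr


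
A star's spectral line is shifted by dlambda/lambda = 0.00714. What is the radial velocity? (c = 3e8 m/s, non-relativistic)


v = (dlambda/lambda) * c = 0.00714 * 3e8 = 2.142e+06

2.142e+06 m/s


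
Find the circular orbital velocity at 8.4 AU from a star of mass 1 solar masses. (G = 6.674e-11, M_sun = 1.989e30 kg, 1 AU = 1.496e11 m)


v = sqrt(GM/r) = sqrt(6.674e-11 * 1.989e+30 / 1.257e+12) = 10277.9157

10277.9157 m/s


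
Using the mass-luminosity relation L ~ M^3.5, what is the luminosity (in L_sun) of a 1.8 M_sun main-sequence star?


L/L_sun = (M/M_sun)^3.5 = 1.8^3.5 = 7.8244

7.8244 L_sun


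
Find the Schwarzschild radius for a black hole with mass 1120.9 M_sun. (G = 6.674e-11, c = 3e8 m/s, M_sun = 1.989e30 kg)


M = 1120.9 * 1.989e30 kg = 2.2294701e+33 kg. rs = 2GM/c^2 = 2 * 6.674e-11 * 2.2294701e+33 / (3e8)^2 = 3.307e+06

3.307e+06 m


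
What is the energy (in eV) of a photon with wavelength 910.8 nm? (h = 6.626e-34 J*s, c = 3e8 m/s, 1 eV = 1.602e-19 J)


E = hc/lambda = 6.626e-34 * 3e8 / 9.108e-07 = 2.182e-19 J = 1.3623 eV

1.3623 eV


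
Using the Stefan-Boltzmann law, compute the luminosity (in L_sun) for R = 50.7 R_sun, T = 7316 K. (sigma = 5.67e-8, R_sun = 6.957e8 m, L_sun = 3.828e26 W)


R = 50.7 * 6.957e8 m = 3.527199e+10 m. L = 4*pi*R^2*sigma*T^4 = 4*pi*(3.527199e+10)^2 * 5.67e-8 * 7316^4 = 2.539496599e+30 W. L/L_sun = 2.539496599e+30 / 3.828e26 = 6634.0037

6634.0037 L_sun


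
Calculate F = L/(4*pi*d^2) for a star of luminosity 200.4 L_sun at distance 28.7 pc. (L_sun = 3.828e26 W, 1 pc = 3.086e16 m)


F = L / (4*pi*d^2) = 7.671e+28 / (4*pi*(8.857e+17)^2) = 7.782e-09

7.782e-09 W/m^2


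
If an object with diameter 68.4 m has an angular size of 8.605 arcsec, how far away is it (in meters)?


D = size / theta_rad, theta_rad = 8.605 * pi/(180*3600) = 4.172e-05, D = 1.640e+06

1.640e+06 m


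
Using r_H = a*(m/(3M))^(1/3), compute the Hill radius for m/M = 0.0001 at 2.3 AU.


r_H = a * (m/3M)^(1/3) = 2.3 * (0.0001/3)^(1/3) = 0.074

0.074 AU


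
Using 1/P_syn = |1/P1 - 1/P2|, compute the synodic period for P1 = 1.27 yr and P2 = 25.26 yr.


1/P_syn = |1/P1 - 1/P2| = |1/1.27 - 1/25.26| => P_syn = 1.3372

1.3372 years


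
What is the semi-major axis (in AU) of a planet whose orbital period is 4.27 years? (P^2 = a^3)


a = P^(2/3) = 4.27^(2/3) = 2.632

2.632 AU


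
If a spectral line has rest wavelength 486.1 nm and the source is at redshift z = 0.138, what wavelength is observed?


lam_obs = lam_emit * (1 + z) = 486.1 * (1 + 0.138) = 553.1818

553.1818 nm


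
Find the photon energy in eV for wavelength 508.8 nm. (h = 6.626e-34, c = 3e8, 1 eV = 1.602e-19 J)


E = hc/lambda = 6.626e-34 * 3e8 / 5.088e-07 = 3.907e-19 J = 2.4387 eV

2.4387 eV


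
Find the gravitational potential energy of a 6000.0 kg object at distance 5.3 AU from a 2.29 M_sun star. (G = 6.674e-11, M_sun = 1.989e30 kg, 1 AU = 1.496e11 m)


M = 2.29 * 1.989e30 kg = 4.55481e+30 kg; r = 5.3 AU * 1.496e11 m/AU = 7.9288e+11 m. U = -GM*m/r = -(6.674e-11 * 4.55481e+30 * 6000.0) / 7.9288e+11 = -2.300e+12

-2.300e+12 J


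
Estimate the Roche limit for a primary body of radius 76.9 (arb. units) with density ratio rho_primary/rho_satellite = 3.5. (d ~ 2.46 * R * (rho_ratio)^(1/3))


d_Roche = 2.46 * 76.9 * 3.5^(1/3) = 287.2218

287.2218


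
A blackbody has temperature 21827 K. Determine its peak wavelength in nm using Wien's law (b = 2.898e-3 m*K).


lam_max = b / T = 2.898e-3 / 21827 = 1.328e-07 m = 132.7713 nm

132.7713 nm


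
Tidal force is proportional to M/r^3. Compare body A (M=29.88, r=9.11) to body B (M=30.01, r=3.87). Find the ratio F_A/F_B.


Ratio = (M1/r1^3) / (M2/r2^3) = (29.88/9.11^3) / (30.01/3.87^3) = 0.0763

0.0763


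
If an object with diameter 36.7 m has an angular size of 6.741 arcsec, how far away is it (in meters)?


D = size / theta_rad, theta_rad = 6.741 * pi/(180*3600) = 3.268e-05, D = 1.123e+06

1.123e+06 m


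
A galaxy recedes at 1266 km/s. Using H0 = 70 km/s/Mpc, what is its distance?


d = v / H0 = 1266 / 70 = 18.0857

18.0857 Mpc


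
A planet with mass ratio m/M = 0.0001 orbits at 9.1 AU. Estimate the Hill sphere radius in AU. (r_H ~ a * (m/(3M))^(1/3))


r_H = a * (m/3M)^(1/3) = 9.1 * (0.0001/3)^(1/3) = 0.2929

0.2929 AU


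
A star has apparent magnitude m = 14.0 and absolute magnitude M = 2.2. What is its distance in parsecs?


d = 10^((m - M + 5)/5) = 10^((14.0 - 2.2 + 5)/5) = 2290.8677

2290.8677 pc


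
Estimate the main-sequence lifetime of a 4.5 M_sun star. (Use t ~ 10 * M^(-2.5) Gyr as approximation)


t = 10 * M^(-2.5) = 10 * 4.5^(-2.5) = 0.2328

0.2328 Gyr


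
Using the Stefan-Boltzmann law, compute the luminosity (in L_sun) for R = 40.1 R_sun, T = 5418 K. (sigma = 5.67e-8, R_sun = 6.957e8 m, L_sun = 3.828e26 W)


R = 40.1 * 6.957e8 m = 2.789757e+10 m. L = 4*pi*R^2*sigma*T^4 = 4*pi*(2.789757e+10)^2 * 5.67e-8 * 5418^4 = 4.778390933e+29 W. L/L_sun = 4.778390933e+29 / 3.828e26 = 1248.2735

1248.2735 L_sun


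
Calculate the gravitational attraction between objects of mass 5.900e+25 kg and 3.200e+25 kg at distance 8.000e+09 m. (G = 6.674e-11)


F = G*m1*m2/r^2 = 6.674e-11 * 5.900e+25 * 3.200e+25 / (8.000e+09)^2 = 6.674e-11 * 1.888e+51 / 6.400e+19 = 1.969e+21

1.969e+21 N


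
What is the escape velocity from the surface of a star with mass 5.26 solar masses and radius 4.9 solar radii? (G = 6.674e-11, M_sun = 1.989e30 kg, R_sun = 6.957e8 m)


M = 5.26 * 1.989e30 kg = 1.046214e+31 kg; R = 4.9 * 6.957e8 m = 3.40893e+09 m. v_esc = sqrt(2GM/R) = sqrt(2 * 6.674e-11 * 1.046214e+31 / 3.40893e+09) = 640043.2487

640043.2487 m/s


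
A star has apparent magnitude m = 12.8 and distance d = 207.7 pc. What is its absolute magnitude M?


M = m - 5*log10(d) + 5 = 12.8 - 5*log10(207.7) + 5 = 6.2128

6.2128


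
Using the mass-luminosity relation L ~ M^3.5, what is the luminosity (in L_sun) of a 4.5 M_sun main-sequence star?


L/L_sun = (M/M_sun)^3.5 = 4.5^3.5 = 193.3053

193.3053 L_sun


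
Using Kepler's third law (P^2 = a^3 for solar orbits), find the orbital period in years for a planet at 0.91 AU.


P = a^(3/2) = 0.91^1.5 = 0.8681

0.8681 years


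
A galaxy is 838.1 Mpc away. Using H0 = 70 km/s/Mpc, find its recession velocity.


v = H0 * d = 70 * 838.1 = 58667.0

58667.0 km/s


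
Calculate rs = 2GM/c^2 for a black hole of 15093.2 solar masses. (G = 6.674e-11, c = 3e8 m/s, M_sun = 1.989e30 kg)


M = 15093.2 * 1.989e30 kg = 3.00203748e+34 kg. rs = 2GM/c^2 = 2 * 6.674e-11 * 3.00203748e+34 / (3e8)^2 = 4.452e+07

4.452e+07 m


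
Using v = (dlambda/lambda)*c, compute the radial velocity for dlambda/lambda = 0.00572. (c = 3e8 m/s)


v = (dlambda/lambda) * c = 0.00572 * 3e8 = 1.716e+06

1.716e+06 m/s


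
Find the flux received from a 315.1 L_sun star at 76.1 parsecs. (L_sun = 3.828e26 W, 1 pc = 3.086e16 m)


F = L / (4*pi*d^2) = 1.206e+29 / (4*pi*(2.348e+18)^2) = 1.740e-09

1.740e-09 W/m^2


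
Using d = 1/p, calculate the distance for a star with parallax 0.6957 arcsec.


d = 1/p = 1/0.6957 = 1.4374

1.4374 pc


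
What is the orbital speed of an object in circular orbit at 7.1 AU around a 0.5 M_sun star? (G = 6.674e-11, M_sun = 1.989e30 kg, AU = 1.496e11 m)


v = sqrt(GM/r) = sqrt(6.674e-11 * 9.945e+29 / 1.062e+12) = 7904.9754

7904.9754 m/s


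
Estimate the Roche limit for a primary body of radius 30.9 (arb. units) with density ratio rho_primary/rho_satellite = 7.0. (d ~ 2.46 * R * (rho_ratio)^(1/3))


d_Roche = 2.46 * 30.9 * 7.0^(1/3) = 145.4096

145.4096


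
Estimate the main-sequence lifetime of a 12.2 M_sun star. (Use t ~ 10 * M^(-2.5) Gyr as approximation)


t = 10 * M^(-2.5) = 10 * 12.2^(-2.5) = 0.0192

0.0192 Gyr


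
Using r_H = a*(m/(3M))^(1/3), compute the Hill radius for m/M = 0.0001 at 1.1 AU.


r_H = a * (m/3M)^(1/3) = 1.1 * (0.0001/3)^(1/3) = 0.0354

0.0354 AU


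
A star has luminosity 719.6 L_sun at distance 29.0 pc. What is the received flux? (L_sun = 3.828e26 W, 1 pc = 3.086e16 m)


F = L / (4*pi*d^2) = 2.755e+29 / (4*pi*(8.949e+17)^2) = 2.737e-08

2.737e-08 W/m^2


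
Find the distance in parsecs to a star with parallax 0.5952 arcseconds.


d = 1/p = 1/0.5952 = 1.6801

1.6801 pc


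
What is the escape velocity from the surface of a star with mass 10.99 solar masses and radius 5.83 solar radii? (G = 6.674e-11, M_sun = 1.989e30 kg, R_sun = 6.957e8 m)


M = 10.99 * 1.989e30 kg = 2.185911e+31 kg; R = 5.83 * 6.957e8 m = 4.055931e+09 m. v_esc = sqrt(2GM/R) = sqrt(2 * 6.674e-11 * 2.185911e+31 / 4.055931e+09) = 848162.4819

848162.4819 m/s


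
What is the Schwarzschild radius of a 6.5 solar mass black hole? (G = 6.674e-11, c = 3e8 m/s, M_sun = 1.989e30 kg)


M = 6.5 * 1.989e30 kg = 1.29285e+31 kg. rs = 2GM/c^2 = 2 * 6.674e-11 * 1.29285e+31 / (3e8)^2 = 19174.402

19174.402 m


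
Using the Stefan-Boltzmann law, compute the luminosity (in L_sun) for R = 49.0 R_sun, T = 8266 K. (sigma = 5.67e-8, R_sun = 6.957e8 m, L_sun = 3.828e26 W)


R = 49.0 * 6.957e8 m = 3.40893e+10 m. L = 4*pi*R^2*sigma*T^4 = 4*pi*(3.40893e+10)^2 * 5.67e-8 * 8266^4 = 3.865544645e+30 W. L/L_sun = 3.865544645e+30 / 3.828e26 = 10098.079

10098.079 L_sun


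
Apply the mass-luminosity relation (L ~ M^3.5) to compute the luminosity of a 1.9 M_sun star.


L/L_sun = (M/M_sun)^3.5 = 1.9^3.5 = 9.4545

9.4545 L_sun


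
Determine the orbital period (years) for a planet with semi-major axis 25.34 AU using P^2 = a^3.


P = a^(3/2) = 25.34^1.5 = 127.5587

127.5587 years


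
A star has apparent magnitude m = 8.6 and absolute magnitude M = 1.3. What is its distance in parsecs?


d = 10^((m - M + 5)/5) = 10^((8.6 - 1.3 + 5)/5) = 288.4032

288.4032 pc


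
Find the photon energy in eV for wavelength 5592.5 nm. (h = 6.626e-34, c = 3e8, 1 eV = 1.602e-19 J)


E = hc/lambda = 6.626e-34 * 3e8 / 5.593e-06 = 3.554e-20 J = 0.2219 eV

0.2219 eV


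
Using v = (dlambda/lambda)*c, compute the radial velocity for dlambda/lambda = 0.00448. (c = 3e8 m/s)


v = (dlambda/lambda) * c = 0.00448 * 3e8 = 1.344e+06

1.344e+06 m/s


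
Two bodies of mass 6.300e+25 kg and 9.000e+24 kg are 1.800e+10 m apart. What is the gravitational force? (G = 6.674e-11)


F = G*m1*m2/r^2 = 6.674e-11 * 6.300e+25 * 9.000e+24 / (1.800e+10)^2 = 6.674e-11 * 5.670e+50 / 3.240e+20 = 1.168e+20

1.168e+20 N


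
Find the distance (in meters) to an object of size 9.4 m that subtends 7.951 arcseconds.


D = size / theta_rad, theta_rad = 7.951 * pi/(180*3600) = 3.855e-05, D = 243854.7577

243854.7577 m


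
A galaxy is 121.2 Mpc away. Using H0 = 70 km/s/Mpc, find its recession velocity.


v = H0 * d = 70 * 121.2 = 8484.0

8484.0 km/s


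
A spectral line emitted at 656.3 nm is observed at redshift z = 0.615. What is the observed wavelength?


lam_obs = lam_emit * (1 + z) = 656.3 * (1 + 0.615) = 1059.9245

1059.9245 nm


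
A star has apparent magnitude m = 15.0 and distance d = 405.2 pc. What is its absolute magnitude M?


M = m - 5*log10(d) + 5 = 15.0 - 5*log10(405.2) + 5 = 6.9617

6.9617


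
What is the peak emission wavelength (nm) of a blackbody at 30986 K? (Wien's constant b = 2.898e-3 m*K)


lam_max = b / T = 2.898e-3 / 30986 = 9.353e-08 m = 93.5261 nm

93.5261 nm


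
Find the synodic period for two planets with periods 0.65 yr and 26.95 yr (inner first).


1/P_syn = |1/P1 - 1/P2| = |1/0.65 - 1/26.95| => P_syn = 0.6661

0.6661 years


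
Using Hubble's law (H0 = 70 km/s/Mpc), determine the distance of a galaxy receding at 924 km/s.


d = v / H0 = 924 / 70 = 13.2

13.2 Mpc


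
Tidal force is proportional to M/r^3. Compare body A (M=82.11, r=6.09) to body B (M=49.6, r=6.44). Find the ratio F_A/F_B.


Ratio = (M1/r1^3) / (M2/r2^3) = (82.11/6.09^3) / (49.6/6.44^3) = 1.9576

1.9576


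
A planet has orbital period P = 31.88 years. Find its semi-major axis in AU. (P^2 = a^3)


a = P^(2/3) = 31.88^(2/3) = 10.0542

10.0542 AU


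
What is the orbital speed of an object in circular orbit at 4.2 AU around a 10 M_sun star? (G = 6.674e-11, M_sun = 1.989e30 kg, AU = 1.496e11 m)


v = sqrt(GM/r) = sqrt(6.674e-11 * 1.989e+31 / 6.283e+11) = 45964.2365

45964.2365 m/s


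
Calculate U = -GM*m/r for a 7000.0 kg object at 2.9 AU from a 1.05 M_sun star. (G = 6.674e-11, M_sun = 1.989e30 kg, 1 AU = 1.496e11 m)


M = 1.05 * 1.989e30 kg = 2.08845e+30 kg; r = 2.9 AU * 1.496e11 m/AU = 4.3384e+11 m. U = -GM*m/r = -(6.674e-11 * 2.08845e+30 * 7000.0) / 4.3384e+11 = -2.249e+12

-2.249e+12 J


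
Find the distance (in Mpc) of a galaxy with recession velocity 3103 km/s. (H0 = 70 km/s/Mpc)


d = v / H0 = 3103 / 70 = 44.3286

44.3286 Mpc


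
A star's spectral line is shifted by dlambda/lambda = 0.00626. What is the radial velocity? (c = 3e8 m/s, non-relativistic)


v = (dlambda/lambda) * c = 0.00626 * 3e8 = 1.878e+06

1.878e+06 m/s


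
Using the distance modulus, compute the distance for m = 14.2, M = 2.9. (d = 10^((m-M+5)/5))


d = 10^((m - M + 5)/5) = 10^((14.2 - 2.9 + 5)/5) = 1819.7009

1819.7009 pc


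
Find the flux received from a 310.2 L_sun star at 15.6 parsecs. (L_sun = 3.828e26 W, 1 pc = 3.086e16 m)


F = L / (4*pi*d^2) = 1.187e+29 / (4*pi*(4.814e+17)^2) = 4.077e-08

4.077e-08 W/m^2


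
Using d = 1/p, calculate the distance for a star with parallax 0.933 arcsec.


d = 1/p = 1/0.933 = 1.0718

1.0718 pc


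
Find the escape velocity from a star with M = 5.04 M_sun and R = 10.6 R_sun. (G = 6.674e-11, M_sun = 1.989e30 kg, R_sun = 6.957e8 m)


M = 5.04 * 1.989e30 kg = 1.002456e+31 kg; R = 10.6 * 6.957e8 m = 7.37442e+09 m. v_esc = sqrt(2GM/R) = sqrt(2 * 6.674e-11 * 1.002456e+31 / 7.37442e+09) = 425967.8525

425967.8525 m/s


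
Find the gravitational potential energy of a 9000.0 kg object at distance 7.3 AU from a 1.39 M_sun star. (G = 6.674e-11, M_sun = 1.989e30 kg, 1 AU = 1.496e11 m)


M = 1.39 * 1.989e30 kg = 2.76471e+30 kg; r = 7.3 AU * 1.496e11 m/AU = 1.09208e+12 m. U = -GM*m/r = -(6.674e-11 * 2.76471e+30 * 9000.0) / 1.09208e+12 = -1.521e+12

-1.521e+12 J


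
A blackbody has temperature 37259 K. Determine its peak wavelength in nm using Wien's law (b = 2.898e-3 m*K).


lam_max = b / T = 2.898e-3 / 37259 = 7.778e-08 m = 77.7799 nm

77.7799 nm


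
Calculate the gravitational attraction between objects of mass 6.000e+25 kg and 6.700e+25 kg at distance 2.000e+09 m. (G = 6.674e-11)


F = G*m1*m2/r^2 = 6.674e-11 * 6.000e+25 * 6.700e+25 / (2.000e+09)^2 = 6.674e-11 * 4.020e+51 / 4.000e+18 = 6.707e+22

6.707e+22 N


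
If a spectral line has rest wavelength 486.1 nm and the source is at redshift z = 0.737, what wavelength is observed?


lam_obs = lam_emit * (1 + z) = 486.1 * (1 + 0.737) = 844.3557

844.3557 nm


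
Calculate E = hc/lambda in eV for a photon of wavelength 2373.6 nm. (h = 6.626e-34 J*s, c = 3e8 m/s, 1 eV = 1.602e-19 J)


E = hc/lambda = 6.626e-34 * 3e8 / 2.374e-06 = 8.375e-20 J = 0.5228 eV

0.5228 eV


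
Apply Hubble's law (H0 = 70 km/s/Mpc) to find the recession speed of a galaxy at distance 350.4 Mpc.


v = H0 * d = 70 * 350.4 = 24528.0

24528.0 km/s


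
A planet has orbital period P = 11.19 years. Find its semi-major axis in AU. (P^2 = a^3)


a = P^(2/3) = 11.19^(2/3) = 5.0029

5.0029 AU


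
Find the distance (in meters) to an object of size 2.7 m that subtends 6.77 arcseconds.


D = size / theta_rad, theta_rad = 6.77 * pi/(180*3600) = 3.282e-05, D = 82262.1827

82262.1827 m


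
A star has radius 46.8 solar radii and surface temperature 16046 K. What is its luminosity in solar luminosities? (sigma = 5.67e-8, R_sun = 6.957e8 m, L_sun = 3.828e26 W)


R = 46.8 * 6.957e8 m = 3.255876e+10 m. L = 4*pi*R^2*sigma*T^4 = 4*pi*(3.255876e+10)^2 * 5.67e-8 * 16046^4 = 5.007209785e+31 W. L/L_sun = 5.007209785e+31 / 3.828e26 = 130804.8533

130804.8533 L_sun


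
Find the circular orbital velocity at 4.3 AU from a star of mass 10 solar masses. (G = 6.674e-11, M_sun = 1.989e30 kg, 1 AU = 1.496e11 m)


v = sqrt(GM/r) = sqrt(6.674e-11 * 1.989e+31 / 6.433e+11) = 45426.6246

45426.6246 m/s


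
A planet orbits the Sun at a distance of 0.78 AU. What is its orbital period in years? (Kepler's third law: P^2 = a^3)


P = a^(3/2) = 0.78^1.5 = 0.6889

0.6889 years


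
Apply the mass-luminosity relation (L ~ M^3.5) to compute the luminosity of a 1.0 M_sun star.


L/L_sun = (M/M_sun)^3.5 = 1.0^3.5 = 1.0

1.0 L_sun


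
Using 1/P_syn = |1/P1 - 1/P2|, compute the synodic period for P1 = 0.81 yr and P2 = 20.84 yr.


1/P_syn = |1/P1 - 1/P2| = |1/0.81 - 1/20.84| => P_syn = 0.8428

0.8428 years


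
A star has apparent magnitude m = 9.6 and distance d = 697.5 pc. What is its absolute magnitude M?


M = m - 5*log10(d) + 5 = 9.6 - 5*log10(697.5) + 5 = 0.3823

0.3823


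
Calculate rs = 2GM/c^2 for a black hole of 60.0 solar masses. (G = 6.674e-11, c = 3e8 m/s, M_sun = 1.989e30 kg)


M = 60.0 * 1.989e30 kg = 1.1934e+32 kg. rs = 2GM/c^2 = 2 * 6.674e-11 * 1.1934e+32 / (3e8)^2 = 176994.48

176994.48 m


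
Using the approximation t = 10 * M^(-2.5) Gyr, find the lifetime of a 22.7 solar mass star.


t = 10 * M^(-2.5) = 10 * 22.7^(-2.5) = 0.0041

0.0041 Gyr


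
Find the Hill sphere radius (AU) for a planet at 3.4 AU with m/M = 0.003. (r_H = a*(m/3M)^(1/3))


r_H = a * (m/3M)^(1/3) = 3.4 * (0.003/3)^(1/3) = 0.34

0.34 AU


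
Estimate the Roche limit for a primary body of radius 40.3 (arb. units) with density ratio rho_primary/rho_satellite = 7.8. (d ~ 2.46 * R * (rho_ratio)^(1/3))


d_Roche = 2.46 * 40.3 * 7.8^(1/3) = 196.6097

196.6097


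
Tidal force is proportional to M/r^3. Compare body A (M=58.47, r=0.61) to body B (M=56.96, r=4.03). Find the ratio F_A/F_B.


Ratio = (M1/r1^3) / (M2/r2^3) = (58.47/0.61^3) / (56.96/4.03^3) = 295.998

295.998


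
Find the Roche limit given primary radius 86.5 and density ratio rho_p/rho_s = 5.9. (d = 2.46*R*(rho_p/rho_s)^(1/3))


d_Roche = 2.46 * 86.5 * 5.9^(1/3) = 384.5049

384.5049


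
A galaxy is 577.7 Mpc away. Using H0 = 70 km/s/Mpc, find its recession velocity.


v = H0 * d = 70 * 577.7 = 40439.0

40439.0 km/s


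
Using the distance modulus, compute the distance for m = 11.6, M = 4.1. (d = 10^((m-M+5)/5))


d = 10^((m - M + 5)/5) = 10^((11.6 - 4.1 + 5)/5) = 316.2278

316.2278 pc


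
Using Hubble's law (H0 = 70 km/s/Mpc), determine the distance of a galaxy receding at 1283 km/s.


d = v / H0 = 1283 / 70 = 18.3286

18.3286 Mpc


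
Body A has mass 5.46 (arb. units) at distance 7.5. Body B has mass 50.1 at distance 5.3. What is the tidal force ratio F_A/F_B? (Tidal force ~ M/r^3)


Ratio = (M1/r1^3) / (M2/r2^3) = (5.46/7.5^3) / (50.1/5.3^3) = 0.0385

0.0385


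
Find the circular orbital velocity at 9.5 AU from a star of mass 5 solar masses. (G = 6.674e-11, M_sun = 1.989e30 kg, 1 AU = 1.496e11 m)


v = sqrt(GM/r) = sqrt(6.674e-11 * 9.945e+30 / 1.421e+12) = 21610.6533

21610.6533 m/s


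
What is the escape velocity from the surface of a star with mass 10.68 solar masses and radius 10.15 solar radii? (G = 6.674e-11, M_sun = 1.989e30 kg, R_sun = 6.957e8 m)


M = 10.68 * 1.989e30 kg = 2.124252e+31 kg; R = 10.15 * 6.957e8 m = 7.061355e+09 m. v_esc = sqrt(2GM/R) = sqrt(2 * 6.674e-11 * 2.124252e+31 / 7.061355e+09) = 633675.7596

633675.7596 m/s


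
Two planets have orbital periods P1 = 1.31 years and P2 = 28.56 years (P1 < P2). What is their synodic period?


1/P_syn = |1/P1 - 1/P2| = |1/1.31 - 1/28.56| => P_syn = 1.373

1.373 years


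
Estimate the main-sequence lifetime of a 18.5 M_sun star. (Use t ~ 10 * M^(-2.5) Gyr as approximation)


t = 10 * M^(-2.5) = 10 * 18.5^(-2.5) = 0.0068

0.0068 Gyr


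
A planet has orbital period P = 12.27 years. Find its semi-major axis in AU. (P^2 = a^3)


a = P^(2/3) = 12.27^(2/3) = 5.3198

5.3198 AU


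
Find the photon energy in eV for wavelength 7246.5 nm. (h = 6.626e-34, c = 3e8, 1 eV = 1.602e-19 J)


E = hc/lambda = 6.626e-34 * 3e8 / 7.247e-06 = 2.743e-20 J = 0.1712 eV

0.1712 eV


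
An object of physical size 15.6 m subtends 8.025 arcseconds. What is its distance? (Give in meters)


D = size / theta_rad, theta_rad = 8.025 * pi/(180*3600) = 3.891e-05, D = 400963.3617

400963.3617 m


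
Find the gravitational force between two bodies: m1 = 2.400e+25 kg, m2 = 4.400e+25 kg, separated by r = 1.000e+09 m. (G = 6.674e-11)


F = G*m1*m2/r^2 = 6.674e-11 * 2.400e+25 * 4.400e+25 / (1.000e+09)^2 = 6.674e-11 * 1.056e+51 / 1.000e+18 = 7.048e+22

7.048e+22 N


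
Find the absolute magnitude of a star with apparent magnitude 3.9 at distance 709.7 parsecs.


M = m - 5*log10(d) + 5 = 3.9 - 5*log10(709.7) + 5 = -5.3554

-5.3554


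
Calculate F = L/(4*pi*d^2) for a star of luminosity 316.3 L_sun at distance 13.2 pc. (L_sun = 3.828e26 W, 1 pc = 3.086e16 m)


F = L / (4*pi*d^2) = 1.211e+29 / (4*pi*(4.074e+17)^2) = 5.807e-08

5.807e-08 W/m^2


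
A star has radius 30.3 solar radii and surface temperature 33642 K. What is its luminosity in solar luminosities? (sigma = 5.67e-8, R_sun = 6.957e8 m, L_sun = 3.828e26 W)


R = 30.3 * 6.957e8 m = 2.107971e+10 m. L = 4*pi*R^2*sigma*T^4 = 4*pi*(2.107971e+10)^2 * 5.67e-8 * 33642^4 = 4.055546755e+32 W. L/L_sun = 4.055546755e+32 / 3.828e26 = 1.059e+06

1.059e+06 L_sun


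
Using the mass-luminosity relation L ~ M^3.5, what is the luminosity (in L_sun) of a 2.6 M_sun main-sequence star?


L/L_sun = (M/M_sun)^3.5 = 2.6^3.5 = 28.3404

28.3404 L_sun


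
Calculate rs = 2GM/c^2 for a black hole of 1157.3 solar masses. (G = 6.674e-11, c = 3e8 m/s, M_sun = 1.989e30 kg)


M = 1157.3 * 1.989e30 kg = 2.3018697e+33 kg. rs = 2GM/c^2 = 2 * 6.674e-11 * 2.3018697e+33 / (3e8)^2 = 3.414e+06

3.414e+06 m


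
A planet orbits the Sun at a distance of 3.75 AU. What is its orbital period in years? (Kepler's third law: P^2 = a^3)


P = a^(3/2) = 3.75^1.5 = 7.2618

7.2618 years


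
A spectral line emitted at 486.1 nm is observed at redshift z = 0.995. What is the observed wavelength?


lam_obs = lam_emit * (1 + z) = 486.1 * (1 + 0.995) = 969.7695

969.7695 nm


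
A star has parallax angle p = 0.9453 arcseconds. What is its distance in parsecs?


d = 1/p = 1/0.9453 = 1.0579

1.0579 pc


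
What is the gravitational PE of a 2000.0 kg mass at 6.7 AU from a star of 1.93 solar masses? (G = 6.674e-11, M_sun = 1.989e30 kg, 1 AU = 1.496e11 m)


M = 1.93 * 1.989e30 kg = 3.83877e+30 kg; r = 6.7 AU * 1.496e11 m/AU = 1.00232e+12 m. U = -GM*m/r = -(6.674e-11 * 3.83877e+30 * 2000.0) / 1.00232e+12 = -5.112e+11

-5.112e+11 J


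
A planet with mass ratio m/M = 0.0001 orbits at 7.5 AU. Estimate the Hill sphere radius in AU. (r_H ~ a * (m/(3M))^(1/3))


r_H = a * (m/3M)^(1/3) = 7.5 * (0.0001/3)^(1/3) = 0.2414

0.2414 AU


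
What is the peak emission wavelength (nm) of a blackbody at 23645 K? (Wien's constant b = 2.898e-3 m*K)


lam_max = b / T = 2.898e-3 / 23645 = 1.226e-07 m = 122.5629 nm

122.5629 nm


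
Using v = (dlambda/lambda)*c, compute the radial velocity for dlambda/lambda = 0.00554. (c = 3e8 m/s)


v = (dlambda/lambda) * c = 0.00554 * 3e8 = 1.662e+06

1.662e+06 m/s


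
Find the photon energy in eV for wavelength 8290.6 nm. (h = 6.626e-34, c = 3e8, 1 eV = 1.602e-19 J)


E = hc/lambda = 6.626e-34 * 3e8 / 8.291e-06 = 2.398e-20 J = 0.1497 eV

0.1497 eV


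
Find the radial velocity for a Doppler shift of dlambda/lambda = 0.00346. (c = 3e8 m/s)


v = (dlambda/lambda) * c = 0.00346 * 3e8 = 1.038e+06

1.038e+06 m/s


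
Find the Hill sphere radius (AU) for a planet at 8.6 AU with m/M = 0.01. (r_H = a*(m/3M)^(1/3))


r_H = a * (m/3M)^(1/3) = 8.6 * (0.01/3)^(1/3) = 1.2847

1.2847 AU


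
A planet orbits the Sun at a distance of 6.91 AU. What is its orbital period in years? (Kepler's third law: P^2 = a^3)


P = a^(3/2) = 6.91^1.5 = 18.1642

18.1642 years


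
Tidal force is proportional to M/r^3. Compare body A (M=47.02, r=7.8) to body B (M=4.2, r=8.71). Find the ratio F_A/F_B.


Ratio = (M1/r1^3) / (M2/r2^3) = (47.02/7.8^3) / (4.2/8.71^3) = 15.5885

15.5885


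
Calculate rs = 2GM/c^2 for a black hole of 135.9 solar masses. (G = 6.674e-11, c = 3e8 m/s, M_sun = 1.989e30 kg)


M = 135.9 * 1.989e30 kg = 2.703051e+32 kg. rs = 2GM/c^2 = 2 * 6.674e-11 * 2.703051e+32 / (3e8)^2 = 400892.4972

400892.4972 m


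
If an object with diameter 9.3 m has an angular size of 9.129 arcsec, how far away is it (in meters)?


D = size / theta_rad, theta_rad = 9.129 * pi/(180*3600) = 4.426e-05, D = 210128.4585

210128.4585 m


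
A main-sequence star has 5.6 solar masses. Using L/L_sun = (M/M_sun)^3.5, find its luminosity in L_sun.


L/L_sun = (M/M_sun)^3.5 = 5.6^3.5 = 415.5833

415.5833 L_sun


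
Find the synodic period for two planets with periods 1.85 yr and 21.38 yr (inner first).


1/P_syn = |1/P1 - 1/P2| = |1/1.85 - 1/21.38| => P_syn = 2.0252

2.0252 years


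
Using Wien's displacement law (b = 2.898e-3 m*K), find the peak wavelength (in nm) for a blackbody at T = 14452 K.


lam_max = b / T = 2.898e-3 / 14452 = 2.005e-07 m = 200.5259 nm

200.5259 nm


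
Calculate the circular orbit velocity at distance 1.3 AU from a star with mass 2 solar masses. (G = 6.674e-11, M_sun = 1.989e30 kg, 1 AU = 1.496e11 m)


v = sqrt(GM/r) = sqrt(6.674e-11 * 3.978e+30 / 1.945e+11) = 36947.7518

36947.7518 m/s


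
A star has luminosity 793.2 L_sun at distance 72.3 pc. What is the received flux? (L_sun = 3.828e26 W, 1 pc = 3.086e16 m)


F = L / (4*pi*d^2) = 3.036e+29 / (4*pi*(2.231e+18)^2) = 4.854e-09

4.854e-09 W/m^2


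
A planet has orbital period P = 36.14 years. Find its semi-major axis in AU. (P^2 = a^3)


a = P^(2/3) = 36.14^(2/3) = 10.931

10.931 AU


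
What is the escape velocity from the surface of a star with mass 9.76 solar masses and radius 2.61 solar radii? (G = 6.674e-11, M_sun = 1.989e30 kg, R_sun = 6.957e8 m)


M = 9.76 * 1.989e30 kg = 1.941264e+31 kg; R = 2.61 * 6.957e8 m = 1.815777e+09 m. v_esc = sqrt(2GM/R) = sqrt(2 * 6.674e-11 * 1.941264e+31 / 1.815777e+09) = 1.195e+06

1.195e+06 m/s


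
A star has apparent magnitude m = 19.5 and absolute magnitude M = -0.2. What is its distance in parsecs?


d = 10^((m - M + 5)/5) = 10^((19.5 - -0.2 + 5)/5) = 87096.359

87096.359 pc


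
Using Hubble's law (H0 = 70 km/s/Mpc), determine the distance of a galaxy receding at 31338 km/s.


d = v / H0 = 31338 / 70 = 447.6857

447.6857 Mpc


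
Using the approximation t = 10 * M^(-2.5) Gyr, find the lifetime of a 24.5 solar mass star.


t = 10 * M^(-2.5) = 10 * 24.5^(-2.5) = 0.0034

0.0034 Gyr


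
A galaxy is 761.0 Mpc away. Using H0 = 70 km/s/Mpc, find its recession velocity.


v = H0 * d = 70 * 761.0 = 53270.0

53270.0 km/s


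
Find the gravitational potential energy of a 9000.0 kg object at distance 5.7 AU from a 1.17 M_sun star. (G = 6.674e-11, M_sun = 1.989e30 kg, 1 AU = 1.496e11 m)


M = 1.17 * 1.989e30 kg = 2.32713e+30 kg; r = 5.7 AU * 1.496e11 m/AU = 8.5272e+11 m. U = -GM*m/r = -(6.674e-11 * 2.32713e+30 * 9000.0) / 8.5272e+11 = -1.639e+12

-1.639e+12 J


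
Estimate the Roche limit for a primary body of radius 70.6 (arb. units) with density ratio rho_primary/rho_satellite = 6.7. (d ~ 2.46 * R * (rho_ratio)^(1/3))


d_Roche = 2.46 * 70.6 * 6.7^(1/3) = 327.4146

327.4146


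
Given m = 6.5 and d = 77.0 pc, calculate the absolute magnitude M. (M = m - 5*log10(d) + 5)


M = m - 5*log10(d) + 5 = 6.5 - 5*log10(77.0) + 5 = 2.0675

2.0675


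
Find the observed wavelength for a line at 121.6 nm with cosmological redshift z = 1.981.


lam_obs = lam_emit * (1 + z) = 121.6 * (1 + 1.981) = 362.4896

362.4896 nm


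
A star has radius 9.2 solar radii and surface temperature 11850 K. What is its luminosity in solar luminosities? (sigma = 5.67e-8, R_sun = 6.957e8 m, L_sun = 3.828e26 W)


R = 9.2 * 6.957e8 m = 6.40044e+09 m. L = 4*pi*R^2*sigma*T^4 = 4*pi*(6.40044e+09)^2 * 5.67e-8 * 11850^4 = 5.755538796e+29 W. L/L_sun = 5.755538796e+29 / 3.828e26 = 1503.5368

1503.5368 L_sun


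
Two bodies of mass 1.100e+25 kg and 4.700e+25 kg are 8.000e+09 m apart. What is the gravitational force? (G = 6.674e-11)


F = G*m1*m2/r^2 = 6.674e-11 * 1.100e+25 * 4.700e+25 / (8.000e+09)^2 = 6.674e-11 * 5.170e+50 / 6.400e+19 = 5.391e+20

5.391e+20 N


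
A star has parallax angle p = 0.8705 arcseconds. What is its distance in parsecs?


d = 1/p = 1/0.8705 = 1.1488

1.1488 pc


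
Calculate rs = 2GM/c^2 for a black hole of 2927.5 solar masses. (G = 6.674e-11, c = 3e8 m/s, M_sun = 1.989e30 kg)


M = 2927.5 * 1.989e30 kg = 5.8227975e+33 kg. rs = 2GM/c^2 = 2 * 6.674e-11 * 5.8227975e+33 / (3e8)^2 = 8.636e+06

8.636e+06 m


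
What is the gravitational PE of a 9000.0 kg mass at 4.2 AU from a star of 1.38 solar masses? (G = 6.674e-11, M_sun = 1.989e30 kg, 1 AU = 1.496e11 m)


M = 1.38 * 1.989e30 kg = 2.74482e+30 kg; r = 4.2 AU * 1.496e11 m/AU = 6.2832e+11 m. U = -GM*m/r = -(6.674e-11 * 2.74482e+30 * 9000.0) / 6.2832e+11 = -2.624e+12

-2.624e+12 J


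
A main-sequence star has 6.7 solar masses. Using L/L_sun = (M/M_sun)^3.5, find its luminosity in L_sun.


L/L_sun = (M/M_sun)^3.5 = 6.7^3.5 = 778.5057

778.5057 L_sun


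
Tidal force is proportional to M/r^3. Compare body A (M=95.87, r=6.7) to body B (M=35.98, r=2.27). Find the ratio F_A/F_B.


Ratio = (M1/r1^3) / (M2/r2^3) = (95.87/6.7^3) / (35.98/2.27^3) = 0.1036

0.1036


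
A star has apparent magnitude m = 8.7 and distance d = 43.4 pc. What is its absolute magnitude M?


M = m - 5*log10(d) + 5 = 8.7 - 5*log10(43.4) + 5 = 5.5126

5.5126


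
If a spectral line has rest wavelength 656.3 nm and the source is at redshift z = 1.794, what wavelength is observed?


lam_obs = lam_emit * (1 + z) = 656.3 * (1 + 1.794) = 1833.7022

1833.7022 nm


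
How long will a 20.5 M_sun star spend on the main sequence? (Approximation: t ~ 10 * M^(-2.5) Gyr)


t = 10 * M^(-2.5) = 10 * 20.5^(-2.5) = 0.0053

0.0053 Gyr


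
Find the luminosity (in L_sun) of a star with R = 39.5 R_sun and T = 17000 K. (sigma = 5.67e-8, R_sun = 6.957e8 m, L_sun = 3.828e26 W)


R = 39.5 * 6.957e8 m = 2.748015e+10 m. L = 4*pi*R^2*sigma*T^4 = 4*pi*(2.748015e+10)^2 * 5.67e-8 * 17000^4 = 4.493935206e+31 W. L/L_sun = 4.493935206e+31 / 3.828e26 = 117396.4265

117396.4265 L_sun


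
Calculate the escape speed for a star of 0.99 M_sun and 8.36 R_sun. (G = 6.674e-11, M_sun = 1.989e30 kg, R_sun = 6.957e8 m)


M = 0.99 * 1.989e30 kg = 1.96911e+30 kg; R = 8.36 * 6.957e8 m = 5.816052e+09 m. v_esc = sqrt(2GM/R) = sqrt(2 * 6.674e-11 * 1.96911e+30 / 5.816052e+09) = 212583.2036

212583.2036 m/s


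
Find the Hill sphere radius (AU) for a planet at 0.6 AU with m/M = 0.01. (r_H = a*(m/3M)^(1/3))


r_H = a * (m/3M)^(1/3) = 0.6 * (0.01/3)^(1/3) = 0.0896

0.0896 AU


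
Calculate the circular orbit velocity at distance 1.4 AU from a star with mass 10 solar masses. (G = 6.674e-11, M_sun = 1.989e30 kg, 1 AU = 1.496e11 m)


v = sqrt(GM/r) = sqrt(6.674e-11 * 1.989e+31 / 2.094e+11) = 79612.393

79612.393 m/s


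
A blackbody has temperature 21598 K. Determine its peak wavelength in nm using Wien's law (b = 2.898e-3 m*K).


lam_max = b / T = 2.898e-3 / 21598 = 1.342e-07 m = 134.1791 nm

134.1791 nm


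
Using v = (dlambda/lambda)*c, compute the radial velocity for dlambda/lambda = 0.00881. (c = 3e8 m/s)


v = (dlambda/lambda) * c = 0.00881 * 3e8 = 2.643e+06

2.643e+06 m/s


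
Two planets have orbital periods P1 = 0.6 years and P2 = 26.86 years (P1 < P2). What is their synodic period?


1/P_syn = |1/P1 - 1/P2| = |1/0.6 - 1/26.86| => P_syn = 0.6137

0.6137 years


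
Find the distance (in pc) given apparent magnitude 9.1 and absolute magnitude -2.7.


d = 10^((m - M + 5)/5) = 10^((9.1 - -2.7 + 5)/5) = 2290.8677

2290.8677 pc


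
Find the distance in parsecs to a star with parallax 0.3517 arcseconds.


d = 1/p = 1/0.3517 = 2.8433

2.8433 pc


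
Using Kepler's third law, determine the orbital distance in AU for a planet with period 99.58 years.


a = P^(2/3) = 99.58^(2/3) = 21.484

21.484 AU


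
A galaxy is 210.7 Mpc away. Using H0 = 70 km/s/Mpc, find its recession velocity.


v = H0 * d = 70 * 210.7 = 14749.0

14749.0 km/s


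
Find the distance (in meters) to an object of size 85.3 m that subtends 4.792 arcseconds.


D = size / theta_rad, theta_rad = 4.792 * pi/(180*3600) = 2.323e-05, D = 3.672e+06

3.672e+06 m


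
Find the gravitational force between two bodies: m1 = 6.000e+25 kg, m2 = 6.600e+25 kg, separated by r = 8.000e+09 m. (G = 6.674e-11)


F = G*m1*m2/r^2 = 6.674e-11 * 6.000e+25 * 6.600e+25 / (8.000e+09)^2 = 6.674e-11 * 3.960e+51 / 6.400e+19 = 4.130e+21

4.130e+21 N


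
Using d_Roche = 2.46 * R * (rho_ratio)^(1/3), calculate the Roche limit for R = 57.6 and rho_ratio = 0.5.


d_Roche = 2.46 * 57.6 * 0.5^(1/3) = 112.4642

112.4642


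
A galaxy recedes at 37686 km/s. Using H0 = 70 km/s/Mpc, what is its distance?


d = v / H0 = 37686 / 70 = 538.3714

538.3714 Mpc


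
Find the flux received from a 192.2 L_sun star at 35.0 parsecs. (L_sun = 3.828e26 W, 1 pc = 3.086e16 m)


F = L / (4*pi*d^2) = 7.357e+28 / (4*pi*(1.080e+18)^2) = 5.019e-09

5.019e-09 W/m^2


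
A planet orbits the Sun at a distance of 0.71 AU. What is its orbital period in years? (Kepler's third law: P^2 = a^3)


P = a^(3/2) = 0.71^1.5 = 0.5983

0.5983 years


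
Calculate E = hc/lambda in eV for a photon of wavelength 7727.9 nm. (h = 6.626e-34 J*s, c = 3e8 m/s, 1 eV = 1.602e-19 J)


E = hc/lambda = 6.626e-34 * 3e8 / 7.728e-06 = 2.572e-20 J = 0.1606 eV

0.1606 eV


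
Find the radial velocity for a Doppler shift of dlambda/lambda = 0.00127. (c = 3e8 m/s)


v = (dlambda/lambda) * c = 0.00127 * 3e8 = 381000.0

381000.0 m/s


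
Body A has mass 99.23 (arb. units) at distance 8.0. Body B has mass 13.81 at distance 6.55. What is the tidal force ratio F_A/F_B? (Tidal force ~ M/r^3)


Ratio = (M1/r1^3) / (M2/r2^3) = (99.23/8.0^3) / (13.81/6.55^3) = 3.9437

3.9437


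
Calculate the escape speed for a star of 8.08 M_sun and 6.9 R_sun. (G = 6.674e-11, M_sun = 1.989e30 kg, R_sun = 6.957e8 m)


M = 8.08 * 1.989e30 kg = 1.607112e+31 kg; R = 6.9 * 6.957e8 m = 4.80033e+09 m. v_esc = sqrt(2GM/R) = sqrt(2 * 6.674e-11 * 1.607112e+31 / 4.80033e+09) = 668491.0912

668491.0912 m/s


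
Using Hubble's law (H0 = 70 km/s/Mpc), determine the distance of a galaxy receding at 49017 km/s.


d = v / H0 = 49017 / 70 = 700.2429

700.2429 Mpc


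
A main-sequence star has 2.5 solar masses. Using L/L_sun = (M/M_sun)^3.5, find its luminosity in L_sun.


L/L_sun = (M/M_sun)^3.5 = 2.5^3.5 = 24.7053

24.7053 L_sun


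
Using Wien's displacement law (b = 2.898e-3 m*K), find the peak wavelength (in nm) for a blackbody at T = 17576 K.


lam_max = b / T = 2.898e-3 / 17576 = 1.649e-07 m = 164.8839 nm

164.8839 nm


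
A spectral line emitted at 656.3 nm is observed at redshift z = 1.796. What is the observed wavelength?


lam_obs = lam_emit * (1 + z) = 656.3 * (1 + 1.796) = 1835.0148

1835.0148 nm


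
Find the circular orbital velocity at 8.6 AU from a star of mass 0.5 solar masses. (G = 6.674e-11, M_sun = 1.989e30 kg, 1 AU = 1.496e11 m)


v = sqrt(GM/r) = sqrt(6.674e-11 * 9.945e+29 / 1.287e+12) = 7182.58

7182.58 m/s


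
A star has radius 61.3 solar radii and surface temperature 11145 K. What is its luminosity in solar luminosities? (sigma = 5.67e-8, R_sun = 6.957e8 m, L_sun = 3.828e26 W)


R = 61.3 * 6.957e8 m = 4.264641e+10 m. L = 4*pi*R^2*sigma*T^4 = 4*pi*(4.264641e+10)^2 * 5.67e-8 * 11145^4 = 1.999300939e+31 W. L/L_sun = 1.999300939e+31 / 3.828e26 = 52228.3422

52228.3422 L_sun
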